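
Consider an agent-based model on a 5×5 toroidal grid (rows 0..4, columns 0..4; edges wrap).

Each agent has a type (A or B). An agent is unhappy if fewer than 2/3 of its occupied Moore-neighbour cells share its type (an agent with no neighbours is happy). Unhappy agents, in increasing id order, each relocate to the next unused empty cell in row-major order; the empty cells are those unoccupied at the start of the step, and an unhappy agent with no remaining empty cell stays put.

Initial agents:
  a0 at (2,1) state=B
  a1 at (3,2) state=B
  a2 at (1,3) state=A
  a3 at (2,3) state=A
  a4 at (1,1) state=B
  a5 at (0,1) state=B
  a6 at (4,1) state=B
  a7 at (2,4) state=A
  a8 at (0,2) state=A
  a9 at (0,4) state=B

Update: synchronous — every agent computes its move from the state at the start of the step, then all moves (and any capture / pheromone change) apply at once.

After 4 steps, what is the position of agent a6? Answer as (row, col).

t=1: a0@(2,1):B a1@(3,2):B a2@(1,3):A a3@(2,3):A a4@(1,1):B a5@(0,1):B a6@(4,1):B a7@(2,4):A a8@(0,0):A a9@(0,3):B
t=2: a0@(2,1):B a1@(3,2):B a2@(1,3):A a3@(2,3):A a4@(1,1):B a5@(0,1):B a6@(4,1):B a7@(2,4):A a8@(0,2):A a9@(0,4):B
t=3: a0@(2,1):B a1@(3,2):B a2@(1,3):A a3@(2,3):A a4@(1,1):B a5@(0,1):B a6@(4,1):B a7@(2,4):A a8@(0,0):A a9@(0,3):B
t=4: a0@(2,1):B a1@(3,2):B a2@(1,3):A a3@(2,3):A a4@(1,1):B a5@(0,1):B a6@(4,1):B a7@(2,4):A a8@(0,2):A a9@(0,4):B

(4, 1)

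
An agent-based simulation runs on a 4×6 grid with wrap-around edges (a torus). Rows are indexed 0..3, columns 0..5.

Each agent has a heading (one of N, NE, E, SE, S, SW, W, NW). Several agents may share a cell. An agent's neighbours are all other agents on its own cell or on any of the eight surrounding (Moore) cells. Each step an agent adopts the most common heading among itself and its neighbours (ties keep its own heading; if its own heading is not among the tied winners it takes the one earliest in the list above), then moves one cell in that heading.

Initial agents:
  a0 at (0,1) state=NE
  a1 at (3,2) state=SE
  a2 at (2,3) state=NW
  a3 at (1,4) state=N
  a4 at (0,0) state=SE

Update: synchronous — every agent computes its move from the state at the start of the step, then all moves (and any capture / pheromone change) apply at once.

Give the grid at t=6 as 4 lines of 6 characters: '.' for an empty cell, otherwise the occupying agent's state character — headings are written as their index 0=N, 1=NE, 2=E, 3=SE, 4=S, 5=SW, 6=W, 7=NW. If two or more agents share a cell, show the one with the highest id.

t=1: a0@(1,2):SE a1@(0,3):SE a2@(1,2):NW a3@(0,4):N a4@(1,1):SE
t=2: a0@(2,3):SE a1@(1,4):SE a2@(2,3):SE a3@(3,4):N a4@(2,2):SE
t=3: a0@(3,4):SE a1@(2,5):SE a2@(3,4):SE a3@(0,5):SE a4@(3,3):SE
t=4: a0@(0,5):SE a1@(3,0):SE a2@(0,5):SE a3@(1,0):SE a4@(0,4):SE
t=5: a0@(1,0):SE a1@(0,1):SE a2@(1,0):SE a3@(2,1):SE a4@(1,5):SE
t=6: a0@(2,1):SE a1@(1,2):SE a2@(2,1):SE a3@(3,2):SE a4@(2,0):SE

......
..3...
33....
..3...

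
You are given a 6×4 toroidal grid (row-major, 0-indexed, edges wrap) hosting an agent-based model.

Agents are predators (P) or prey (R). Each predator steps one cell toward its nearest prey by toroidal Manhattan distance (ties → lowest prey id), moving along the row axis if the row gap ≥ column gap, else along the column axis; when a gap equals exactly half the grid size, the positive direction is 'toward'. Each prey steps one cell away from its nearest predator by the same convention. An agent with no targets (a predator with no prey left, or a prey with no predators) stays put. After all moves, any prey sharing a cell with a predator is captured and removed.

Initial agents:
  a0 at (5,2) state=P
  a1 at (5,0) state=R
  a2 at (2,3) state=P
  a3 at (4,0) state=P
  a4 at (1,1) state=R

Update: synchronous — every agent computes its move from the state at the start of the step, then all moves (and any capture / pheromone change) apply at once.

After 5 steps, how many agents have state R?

t=1: a0@(5,3):P a1@(0,0):R a2@(2,0):P a3@(5,0):P a4@(2,1):R
t=2: a0@(0,3):P a1@(1,0):R a2@(2,1):P a3@(0,0):P a4@(2,2):R
t=3: a0@(1,3):P a1@(2,0):R a2@(2,2):P a3@(1,0):P a4@(2,3):R
t=4: a0@(2,3):P a1@(3,0):R a2@(2,3):P a3@(2,0):P a4@(3,3):R
t=5: a0@(3,3):P a1@(4,0):R a2@(3,3):P a3@(3,0):P a4@(4,3):R

2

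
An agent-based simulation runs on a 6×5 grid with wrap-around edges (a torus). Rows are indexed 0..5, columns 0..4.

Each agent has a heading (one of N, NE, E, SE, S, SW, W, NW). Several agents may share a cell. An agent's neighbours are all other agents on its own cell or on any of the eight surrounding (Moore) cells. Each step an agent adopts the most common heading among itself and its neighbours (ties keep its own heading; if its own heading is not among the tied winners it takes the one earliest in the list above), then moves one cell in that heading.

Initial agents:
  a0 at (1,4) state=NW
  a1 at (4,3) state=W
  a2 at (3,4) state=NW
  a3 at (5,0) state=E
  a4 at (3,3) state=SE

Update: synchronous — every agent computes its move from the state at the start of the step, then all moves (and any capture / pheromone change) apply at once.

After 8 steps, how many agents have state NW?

5

t=1: a0@(0,3):NW a1@(4,2):W a2@(2,3):NW a3@(5,1):E a4@(4,4):SE
t=2: a0@(5,2):NW a1@(4,1):W a2@(1,2):NW a3@(5,2):E a4@(5,0):SE
t=3: a0@(4,1):NW a1@(4,0):W a2@(0,1):NW a3@(5,3):E a4@(0,1):SE
t=4: a0@(3,0):NW a1@(4,4):W a2@(5,0):NW a3@(5,4):E a4@(1,2):SE
t=5: a0@(2,4):NW a1@(3,3):NW a2@(4,4):NW a3@(5,0):E a4@(2,3):SE
t=6: a0@(1,3):NW a1@(2,2):NW a2@(3,3):NW a3@(5,1):E a4@(1,2):NW
t=7: a0@(0,2):NW a1@(1,1):NW a2@(2,2):NW a3@(5,2):E a4@(0,1):NW
t=8: a0@(5,1):NW a1@(0,0):NW a2@(1,1):NW a3@(4,1):NW a4@(5,0):NW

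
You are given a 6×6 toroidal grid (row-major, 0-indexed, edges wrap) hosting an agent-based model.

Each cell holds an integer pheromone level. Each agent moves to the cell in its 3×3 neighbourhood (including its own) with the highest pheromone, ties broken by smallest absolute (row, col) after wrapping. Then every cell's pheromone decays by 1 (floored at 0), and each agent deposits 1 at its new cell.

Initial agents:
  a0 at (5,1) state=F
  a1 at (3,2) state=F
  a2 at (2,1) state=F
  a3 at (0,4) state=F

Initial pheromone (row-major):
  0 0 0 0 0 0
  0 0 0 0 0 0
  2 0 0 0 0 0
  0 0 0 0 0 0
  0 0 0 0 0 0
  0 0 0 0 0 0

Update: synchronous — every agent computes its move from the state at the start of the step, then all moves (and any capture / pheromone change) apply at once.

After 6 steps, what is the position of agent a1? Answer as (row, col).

(2, 0)

t=1: a0@(0,0) a1@(2,1) a2@(2,0) a3@(0,3) | pheromone: 1 0 0 1 0 0 / 0 0 0 0 0 0 / 2 1 0 0 0 0 / 0 0 0 0 0 0 / 0 0 0 0 0 0 / 0 0 0 0 0 0
t=2: a0@(0,0) a1@(2,0) a2@(2,0) a3@(0,3) | pheromone: 1 0 0 1 0 0 / 0 0 0 0 0 0 / 3 0 0 0 0 0 / 0 0 0 0 0 0 / 0 0 0 0 0 0 / 0 0 0 0 0 0
t=3: a0@(0,0) a1@(2,0) a2@(2,0) a3@(0,3) | pheromone: 1 0 0 1 0 0 / 0 0 0 0 0 0 / 4 0 0 0 0 0 / 0 0 0 0 0 0 / 0 0 0 0 0 0 / 0 0 0 0 0 0
t=4: a0@(0,0) a1@(2,0) a2@(2,0) a3@(0,3) | pheromone: 1 0 0 1 0 0 / 0 0 0 0 0 0 / 5 0 0 0 0 0 / 0 0 0 0 0 0 / 0 0 0 0 0 0 / 0 0 0 0 0 0
t=5: a0@(0,0) a1@(2,0) a2@(2,0) a3@(0,3) | pheromone: 1 0 0 1 0 0 / 0 0 0 0 0 0 / 6 0 0 0 0 0 / 0 0 0 0 0 0 / 0 0 0 0 0 0 / 0 0 0 0 0 0
t=6: a0@(0,0) a1@(2,0) a2@(2,0) a3@(0,3) | pheromone: 1 0 0 1 0 0 / 0 0 0 0 0 0 / 7 0 0 0 0 0 / 0 0 0 0 0 0 / 0 0 0 0 0 0 / 0 0 0 0 0 0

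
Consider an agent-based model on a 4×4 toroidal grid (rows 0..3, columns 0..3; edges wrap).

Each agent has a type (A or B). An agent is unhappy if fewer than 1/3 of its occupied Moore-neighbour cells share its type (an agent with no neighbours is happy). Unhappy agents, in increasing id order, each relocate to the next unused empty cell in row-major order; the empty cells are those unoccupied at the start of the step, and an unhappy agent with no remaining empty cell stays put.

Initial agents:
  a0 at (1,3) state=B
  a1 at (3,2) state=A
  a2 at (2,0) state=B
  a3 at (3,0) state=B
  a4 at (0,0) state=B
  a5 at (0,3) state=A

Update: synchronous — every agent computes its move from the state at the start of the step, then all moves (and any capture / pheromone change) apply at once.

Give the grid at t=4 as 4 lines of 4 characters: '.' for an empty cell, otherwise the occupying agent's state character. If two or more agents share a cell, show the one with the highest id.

BA..
...B
B...
B.A.

t=1: a0@(1,3):B a1@(3,2):A a2@(2,0):B a3@(3,0):B a4@(0,0):B a5@(0,1):A
t=2: (unchanged — steady state)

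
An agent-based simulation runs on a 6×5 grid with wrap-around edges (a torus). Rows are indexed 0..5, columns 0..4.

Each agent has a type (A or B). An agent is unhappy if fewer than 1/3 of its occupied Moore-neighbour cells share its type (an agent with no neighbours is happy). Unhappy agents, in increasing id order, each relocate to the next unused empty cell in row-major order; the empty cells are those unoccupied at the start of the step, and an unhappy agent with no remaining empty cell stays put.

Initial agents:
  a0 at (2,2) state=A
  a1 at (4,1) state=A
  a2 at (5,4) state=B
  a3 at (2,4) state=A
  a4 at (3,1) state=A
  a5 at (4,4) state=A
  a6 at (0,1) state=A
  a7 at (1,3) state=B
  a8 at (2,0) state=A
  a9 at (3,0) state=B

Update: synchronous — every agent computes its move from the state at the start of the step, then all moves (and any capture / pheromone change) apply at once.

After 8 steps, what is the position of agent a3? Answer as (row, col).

t=1: a0@(2,2):A a1@(4,1):A a2@(0,0):B a3@(2,4):A a4@(3,1):A a5@(0,2):A a6@(0,1):A a7@(0,3):B a8@(2,0):A a9@(0,4):B
t=2: (unchanged — steady state)

(2, 4)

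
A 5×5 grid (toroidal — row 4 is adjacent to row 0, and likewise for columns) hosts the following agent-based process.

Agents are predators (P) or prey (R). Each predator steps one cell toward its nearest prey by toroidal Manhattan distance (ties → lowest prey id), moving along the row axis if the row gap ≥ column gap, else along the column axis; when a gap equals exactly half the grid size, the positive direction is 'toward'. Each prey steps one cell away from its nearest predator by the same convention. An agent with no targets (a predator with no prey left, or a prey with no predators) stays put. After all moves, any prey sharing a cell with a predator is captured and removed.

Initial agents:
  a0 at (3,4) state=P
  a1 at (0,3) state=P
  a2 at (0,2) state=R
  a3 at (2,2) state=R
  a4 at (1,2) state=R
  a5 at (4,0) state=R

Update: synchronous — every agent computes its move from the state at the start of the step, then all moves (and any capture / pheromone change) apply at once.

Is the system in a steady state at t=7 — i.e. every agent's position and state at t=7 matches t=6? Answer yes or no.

t=1: a0@(4,4):P a1@(0,2):P a2@(0,1):R a3@(2,1):R a4@(2,2):R a5@(0,0):R
t=2: a0@(0,4):P a1@(0,1):P a2@(0,0):R a3@(3,1):R a4@(3,2):R a5@(1,0):R
t=3: a0@(0,0):P a1@(0,0):P a2@(0,1):R a3@(2,1):R a4@(2,2):R a5@(2,0):R
t=4: a0@(0,1):P a1@(0,1):P a2@(0,2):R a3@(3,1):R a4@(3,2):R a5@(3,0):R
t=5: a0@(0,2):P a1@(0,2):P a2@(0,3):R a3@(2,1):R a4@(2,2):R a5@(2,0):R
t=6: a0@(0,3):P a1@(0,3):P a2@(0,4):R a3@(3,1):R a4@(3,2):R a5@(3,0):R
t=7: a0@(0,4):P a1@(0,4):P a2@(0,0):R a3@(2,1):R a4@(2,2):R a5@(2,0):R

no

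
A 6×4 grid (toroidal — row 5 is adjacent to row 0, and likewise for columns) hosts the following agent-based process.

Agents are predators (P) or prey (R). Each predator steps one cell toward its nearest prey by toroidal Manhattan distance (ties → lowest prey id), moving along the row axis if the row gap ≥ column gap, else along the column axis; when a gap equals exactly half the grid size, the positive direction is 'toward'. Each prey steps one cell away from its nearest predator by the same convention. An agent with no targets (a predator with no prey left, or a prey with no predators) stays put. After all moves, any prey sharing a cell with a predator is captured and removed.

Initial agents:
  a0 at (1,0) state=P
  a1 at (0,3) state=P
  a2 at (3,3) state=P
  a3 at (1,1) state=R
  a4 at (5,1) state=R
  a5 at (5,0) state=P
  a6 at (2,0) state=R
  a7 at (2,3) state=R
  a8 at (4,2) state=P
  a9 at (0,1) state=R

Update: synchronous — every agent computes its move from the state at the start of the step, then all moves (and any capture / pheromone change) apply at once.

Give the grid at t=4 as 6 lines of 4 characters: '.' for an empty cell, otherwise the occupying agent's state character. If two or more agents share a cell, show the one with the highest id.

t=1: a0@(1,1):P a1@(1,3):P a2@(2,3):P a3@(1,2):R a5@(5,1):P a6@(3,0):R a8@(5,2):P
t=2: a0@(1,2):P a1@(1,2):P a2@(1,3):P a5@(0,1):P a6@(4,0):R a8@(0,2):P
t=3: a0@(2,2):P a1@(2,2):P a2@(2,3):P a5@(5,1):P a6@(3,0):R a8@(5,2):P
t=4: a0@(2,3):P a1@(2,3):P a2@(3,3):P a5@(4,1):P a6@(4,0):R a8@(4,2):P

....
....
...P
...P
RPP.
....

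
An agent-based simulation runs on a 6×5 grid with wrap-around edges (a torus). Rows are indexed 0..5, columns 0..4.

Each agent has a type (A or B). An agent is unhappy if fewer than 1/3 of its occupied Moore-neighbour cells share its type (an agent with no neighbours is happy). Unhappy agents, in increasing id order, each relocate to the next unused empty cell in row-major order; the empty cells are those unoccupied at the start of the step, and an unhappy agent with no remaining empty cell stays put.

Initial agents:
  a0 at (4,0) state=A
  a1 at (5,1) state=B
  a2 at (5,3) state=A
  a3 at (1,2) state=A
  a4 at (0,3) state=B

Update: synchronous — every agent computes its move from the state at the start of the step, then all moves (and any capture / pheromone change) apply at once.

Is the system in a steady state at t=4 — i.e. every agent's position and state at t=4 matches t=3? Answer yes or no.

t=1: a0@(0,0):A a1@(0,1):B a2@(0,2):A a3@(0,4):A a4@(1,0):B
t=2: a0@(0,0):A a1@(0,1):B a2@(0,3):A a3@(0,4):A a4@(1,0):B
t=3: (unchanged — steady state)

yes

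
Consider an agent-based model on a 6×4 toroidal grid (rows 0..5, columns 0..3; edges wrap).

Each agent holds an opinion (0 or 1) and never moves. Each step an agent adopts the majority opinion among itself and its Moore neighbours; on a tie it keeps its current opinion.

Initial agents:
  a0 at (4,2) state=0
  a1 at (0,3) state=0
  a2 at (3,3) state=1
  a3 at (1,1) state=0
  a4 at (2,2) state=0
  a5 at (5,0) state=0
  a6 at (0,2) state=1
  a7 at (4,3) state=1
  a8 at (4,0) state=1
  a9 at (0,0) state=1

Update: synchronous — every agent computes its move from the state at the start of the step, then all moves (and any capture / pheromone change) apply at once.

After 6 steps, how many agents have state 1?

t=1: a0@(4,2):1 a1@(0,3):0 a2@(3,3):1 a3@(1,1):0 a4@(2,2):0 a5@(5,0):1 a6@(0,2):0 a7@(4,3):1 a8@(4,0):1 a9@(0,0):0
t=2: (unchanged — steady state)

5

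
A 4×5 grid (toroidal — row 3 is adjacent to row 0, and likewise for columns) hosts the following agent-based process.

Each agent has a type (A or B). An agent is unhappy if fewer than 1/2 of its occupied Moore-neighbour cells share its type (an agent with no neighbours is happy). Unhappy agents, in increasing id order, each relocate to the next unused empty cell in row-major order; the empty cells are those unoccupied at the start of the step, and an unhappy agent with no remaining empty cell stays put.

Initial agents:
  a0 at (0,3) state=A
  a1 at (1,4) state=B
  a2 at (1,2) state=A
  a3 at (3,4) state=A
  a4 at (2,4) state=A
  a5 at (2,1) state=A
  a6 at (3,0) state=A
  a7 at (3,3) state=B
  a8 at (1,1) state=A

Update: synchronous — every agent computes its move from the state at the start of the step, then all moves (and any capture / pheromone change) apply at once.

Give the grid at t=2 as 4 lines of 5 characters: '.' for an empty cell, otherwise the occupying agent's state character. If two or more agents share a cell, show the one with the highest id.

t=1: a0@(0,3):A a1@(0,0):B a2@(1,2):A a3@(3,4):A a4@(2,4):A a5@(2,1):A a6@(3,0):A a7@(0,1):B a8@(1,1):A
t=2: a0@(0,3):A a1@(0,2):B a2@(1,2):A a3@(3,4):A a4@(2,4):A a5@(2,1):A a6@(3,0):A a7@(0,4):B a8@(1,1):A

..BAB
.AA..
.A..A
A...A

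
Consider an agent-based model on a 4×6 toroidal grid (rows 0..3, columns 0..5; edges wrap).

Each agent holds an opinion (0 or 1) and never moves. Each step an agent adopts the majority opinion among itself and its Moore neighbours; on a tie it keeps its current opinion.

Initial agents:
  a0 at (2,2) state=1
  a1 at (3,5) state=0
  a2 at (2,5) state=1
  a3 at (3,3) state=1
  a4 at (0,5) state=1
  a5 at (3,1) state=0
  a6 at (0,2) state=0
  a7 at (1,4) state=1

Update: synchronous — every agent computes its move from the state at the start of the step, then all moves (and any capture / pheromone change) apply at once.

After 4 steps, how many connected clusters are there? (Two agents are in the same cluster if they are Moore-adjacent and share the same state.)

t=1: a0@(2,2):1 a1@(3,5):1 a2@(2,5):1 a3@(3,3):1 a4@(0,5):1 a5@(3,1):0 a6@(0,2):0 a7@(1,4):1
t=2: (unchanged — steady state)

3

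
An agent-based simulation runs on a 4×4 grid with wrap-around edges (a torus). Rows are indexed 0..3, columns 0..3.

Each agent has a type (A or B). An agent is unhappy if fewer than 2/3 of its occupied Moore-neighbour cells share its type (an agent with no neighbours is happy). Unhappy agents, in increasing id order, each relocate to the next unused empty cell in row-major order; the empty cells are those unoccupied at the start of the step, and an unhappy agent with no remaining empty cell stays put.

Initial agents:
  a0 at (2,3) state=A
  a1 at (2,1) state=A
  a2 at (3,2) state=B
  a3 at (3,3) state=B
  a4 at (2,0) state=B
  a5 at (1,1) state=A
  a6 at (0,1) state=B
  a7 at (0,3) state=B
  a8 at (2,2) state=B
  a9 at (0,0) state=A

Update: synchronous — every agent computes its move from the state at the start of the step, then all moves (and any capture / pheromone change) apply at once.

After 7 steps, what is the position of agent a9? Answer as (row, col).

(0, 0)

t=1: a0@(0,2):A a1@(1,0):A a2@(3,2):B a3@(3,3):B a4@(1,2):B a5@(1,3):A a6@(3,0):B a7@(0,3):B a8@(3,1):B a9@(0,0):A
t=2: a0@(0,1):A a1@(1,0):A a2@(3,2):B a3@(1,1):B a4@(2,0):B a5@(2,1):A a6@(3,0):B a7@(2,2):B a8@(2,3):B a9@(0,0):A
t=3: a0@(0,2):A a1@(0,3):A a2@(1,2):B a3@(1,3):B a4@(3,1):B a5@(3,3):A a6@(3,0):B a7@(2,2):B a8@(2,3):B a9@(0,0):A
t=4: a0@(0,1):A a1@(1,0):A a2@(1,1):B a3@(2,0):B a4@(2,1):B a5@(3,2):A a6@(3,0):B a7@(2,2):B a8@(2,3):B a9@(0,0):A
t=5: a0@(0,2):A a1@(0,3):A a2@(1,2):B a3@(2,0):B a4@(2,1):B a5@(1,3):A a6@(3,1):B a7@(2,2):B a8@(3,3):B a9@(0,0):A
t=6: a0@(0,1):A a1@(1,0):A a2@(1,1):B a3@(2,0):B a4@(2,1):B a5@(2,3):A a6@(3,0):B a7@(2,2):B a8@(3,2):B a9@(0,0):A
t=7: a0@(0,2):A a1@(0,3):A a2@(1,2):B a3@(1,3):B a4@(2,1):B a5@(3,1):A a6@(3,3):B a7@(2,2):B a8@(3,2):B a9@(0,0):A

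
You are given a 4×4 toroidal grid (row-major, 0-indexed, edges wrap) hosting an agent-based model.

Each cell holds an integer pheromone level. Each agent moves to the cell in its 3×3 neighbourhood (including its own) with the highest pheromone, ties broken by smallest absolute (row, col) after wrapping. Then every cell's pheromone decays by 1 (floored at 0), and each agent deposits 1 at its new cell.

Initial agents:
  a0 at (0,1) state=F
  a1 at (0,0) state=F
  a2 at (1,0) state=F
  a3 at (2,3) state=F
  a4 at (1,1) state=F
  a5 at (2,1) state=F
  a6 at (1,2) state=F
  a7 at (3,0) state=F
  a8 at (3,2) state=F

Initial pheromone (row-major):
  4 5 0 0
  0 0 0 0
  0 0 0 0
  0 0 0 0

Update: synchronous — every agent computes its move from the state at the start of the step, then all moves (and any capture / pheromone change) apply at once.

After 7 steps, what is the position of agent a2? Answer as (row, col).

(0, 1)

t=1: a0@(0,1) a1@(0,1) a2@(0,1) a3@(1,0) a4@(0,1) a5@(1,0) a6@(0,1) a7@(0,1) a8@(0,1) | pheromone: 3 11 0 0 / 2 0 0 0 / 0 0 0 0 / 0 0 0 0
t=2: a0@(0,1) a1@(0,1) a2@(0,1) a3@(0,1) a4@(0,1) a5@(0,1) a6@(0,1) a7@(0,1) a8@(0,1) | pheromone: 2 19 0 0 / 1 0 0 0 / 0 0 0 0 / 0 0 0 0
t=3: a0@(0,1) a1@(0,1) a2@(0,1) a3@(0,1) a4@(0,1) a5@(0,1) a6@(0,1) a7@(0,1) a8@(0,1) | pheromone: 1 27 0 0 / 0 0 0 0 / 0 0 0 0 / 0 0 0 0
t=4: a0@(0,1) a1@(0,1) a2@(0,1) a3@(0,1) a4@(0,1) a5@(0,1) a6@(0,1) a7@(0,1) a8@(0,1) | pheromone: 0 35 0 0 / 0 0 0 0 / 0 0 0 0 / 0 0 0 0
t=5: a0@(0,1) a1@(0,1) a2@(0,1) a3@(0,1) a4@(0,1) a5@(0,1) a6@(0,1) a7@(0,1) a8@(0,1) | pheromone: 0 43 0 0 / 0 0 0 0 / 0 0 0 0 / 0 0 0 0
t=6: a0@(0,1) a1@(0,1) a2@(0,1) a3@(0,1) a4@(0,1) a5@(0,1) a6@(0,1) a7@(0,1) a8@(0,1) | pheromone: 0 51 0 0 / 0 0 0 0 / 0 0 0 0 / 0 0 0 0
t=7: a0@(0,1) a1@(0,1) a2@(0,1) a3@(0,1) a4@(0,1) a5@(0,1) a6@(0,1) a7@(0,1) a8@(0,1) | pheromone: 0 59 0 0 / 0 0 0 0 / 0 0 0 0 / 0 0 0 0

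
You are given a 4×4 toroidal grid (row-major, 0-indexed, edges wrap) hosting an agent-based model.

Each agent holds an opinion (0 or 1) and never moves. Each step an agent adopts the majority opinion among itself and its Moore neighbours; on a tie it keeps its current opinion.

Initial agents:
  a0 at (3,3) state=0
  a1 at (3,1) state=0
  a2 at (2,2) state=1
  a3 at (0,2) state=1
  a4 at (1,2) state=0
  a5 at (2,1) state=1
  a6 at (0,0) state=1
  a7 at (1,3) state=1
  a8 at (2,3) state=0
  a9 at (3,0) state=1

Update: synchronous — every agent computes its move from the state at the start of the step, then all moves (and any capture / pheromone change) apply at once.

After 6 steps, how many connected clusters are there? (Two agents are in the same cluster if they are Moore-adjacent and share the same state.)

t=1: a0@(3,3):1 a1@(3,1):1 a2@(2,2):0 a3@(0,2):0 a4@(1,2):1 a5@(2,1):1 a6@(0,0):1 a7@(1,3):1 a8@(2,3):0 a9@(3,0):1
t=2: a0@(3,3):1 a1@(3,1):1 a2@(2,2):1 a3@(0,2):1 a4@(1,2):1 a5@(2,1):1 a6@(0,0):1 a7@(1,3):1 a8@(2,3):1 a9@(3,0):1
t=3: (unchanged — steady state)

1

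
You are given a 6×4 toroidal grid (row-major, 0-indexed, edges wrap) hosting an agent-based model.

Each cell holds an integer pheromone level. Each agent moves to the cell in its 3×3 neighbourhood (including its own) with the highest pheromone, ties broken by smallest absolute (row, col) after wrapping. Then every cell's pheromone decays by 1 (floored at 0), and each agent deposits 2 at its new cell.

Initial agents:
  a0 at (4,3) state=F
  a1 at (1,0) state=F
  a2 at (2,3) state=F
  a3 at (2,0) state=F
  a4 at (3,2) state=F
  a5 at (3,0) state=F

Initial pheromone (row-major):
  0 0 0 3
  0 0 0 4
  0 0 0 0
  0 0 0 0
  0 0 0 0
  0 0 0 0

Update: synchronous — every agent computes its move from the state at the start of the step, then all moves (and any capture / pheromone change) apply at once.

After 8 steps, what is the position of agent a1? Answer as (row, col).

(1, 3)

t=1: a0@(3,0) a1@(1,3) a2@(1,3) a3@(1,3) a4@(2,1) a5@(2,0) | pheromone: 0 0 0 2 / 0 0 0 9 / 2 2 0 0 / 2 0 0 0 / 0 0 0 0 / 0 0 0 0
t=2: a0@(2,0) a1@(1,3) a2@(1,3) a3@(1,3) a4@(2,0) a5@(1,3) | pheromone: 0 0 0 1 / 0 0 0 16 / 5 1 0 0 / 1 0 0 0 / 0 0 0 0 / 0 0 0 0
t=3: a0@(1,3) a1@(1,3) a2@(1,3) a3@(1,3) a4@(1,3) a5@(1,3) | pheromone: 0 0 0 0 / 0 0 0 27 / 4 0 0 0 / 0 0 0 0 / 0 0 0 0 / 0 0 0 0
t=4: a0@(1,3) a1@(1,3) a2@(1,3) a3@(1,3) a4@(1,3) a5@(1,3) | pheromone: 0 0 0 0 / 0 0 0 38 / 3 0 0 0 / 0 0 0 0 / 0 0 0 0 / 0 0 0 0
t=5: a0@(1,3) a1@(1,3) a2@(1,3) a3@(1,3) a4@(1,3) a5@(1,3) | pheromone: 0 0 0 0 / 0 0 0 49 / 2 0 0 0 / 0 0 0 0 / 0 0 0 0 / 0 0 0 0
t=6: a0@(1,3) a1@(1,3) a2@(1,3) a3@(1,3) a4@(1,3) a5@(1,3) | pheromone: 0 0 0 0 / 0 0 0 60 / 1 0 0 0 / 0 0 0 0 / 0 0 0 0 / 0 0 0 0
t=7: a0@(1,3) a1@(1,3) a2@(1,3) a3@(1,3) a4@(1,3) a5@(1,3) | pheromone: 0 0 0 0 / 0 0 0 71 / 0 0 0 0 / 0 0 0 0 / 0 0 0 0 / 0 0 0 0
t=8: a0@(1,3) a1@(1,3) a2@(1,3) a3@(1,3) a4@(1,3) a5@(1,3) | pheromone: 0 0 0 0 / 0 0 0 82 / 0 0 0 0 / 0 0 0 0 / 0 0 0 0 / 0 0 0 0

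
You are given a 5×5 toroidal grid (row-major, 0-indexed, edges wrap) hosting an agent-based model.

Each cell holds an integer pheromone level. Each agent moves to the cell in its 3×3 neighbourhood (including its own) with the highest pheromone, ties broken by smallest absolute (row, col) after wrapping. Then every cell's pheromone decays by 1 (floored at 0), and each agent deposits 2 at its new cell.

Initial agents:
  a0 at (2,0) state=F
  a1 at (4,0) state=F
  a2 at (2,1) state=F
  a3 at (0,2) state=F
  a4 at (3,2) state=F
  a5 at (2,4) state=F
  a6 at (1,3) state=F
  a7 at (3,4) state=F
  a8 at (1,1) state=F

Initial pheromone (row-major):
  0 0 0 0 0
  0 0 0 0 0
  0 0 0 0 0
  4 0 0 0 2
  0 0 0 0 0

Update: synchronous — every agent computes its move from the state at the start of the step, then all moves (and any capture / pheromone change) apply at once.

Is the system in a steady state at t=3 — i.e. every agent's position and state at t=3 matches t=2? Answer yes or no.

no

t=1: a0@(3,0) a1@(3,0) a2@(3,0) a3@(0,1) a4@(2,1) a5@(3,0) a6@(0,2) a7@(3,0) a8@(0,0) | pheromone: 2 2 2 0 0 / 0 0 0 0 0 / 0 2 0 0 0 / 13 0 0 0 1 / 0 0 0 0 0
t=2: a0@(3,0) a1@(3,0) a2@(3,0) a3@(0,0) a4@(3,0) a5@(3,0) a6@(0,1) a7@(3,0) a8@(0,0) | pheromone: 5 3 1 0 0 / 0 0 0 0 0 / 0 1 0 0 0 / 24 0 0 0 0 / 0 0 0 0 0
t=3: a0@(3,0) a1@(3,0) a2@(3,0) a3@(0,0) a4@(3,0) a5@(3,0) a6@(0,0) a7@(3,0) a8@(0,0) | pheromone: 10 2 0 0 0 / 0 0 0 0 0 / 0 0 0 0 0 / 35 0 0 0 0 / 0 0 0 0 0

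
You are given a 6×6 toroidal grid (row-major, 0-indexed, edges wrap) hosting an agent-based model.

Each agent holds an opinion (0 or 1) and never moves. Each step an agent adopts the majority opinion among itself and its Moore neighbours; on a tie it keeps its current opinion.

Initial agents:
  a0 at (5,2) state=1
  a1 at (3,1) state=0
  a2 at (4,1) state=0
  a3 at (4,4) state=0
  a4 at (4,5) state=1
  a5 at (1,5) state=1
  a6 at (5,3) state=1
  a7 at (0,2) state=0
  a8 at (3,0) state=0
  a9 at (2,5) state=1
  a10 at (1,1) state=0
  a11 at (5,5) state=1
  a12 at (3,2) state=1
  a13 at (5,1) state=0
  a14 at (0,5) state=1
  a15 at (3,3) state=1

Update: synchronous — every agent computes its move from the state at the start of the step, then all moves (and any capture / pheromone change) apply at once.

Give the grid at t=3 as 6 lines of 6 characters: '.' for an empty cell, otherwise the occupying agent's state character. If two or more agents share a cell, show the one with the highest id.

t=1: a0@(5,2):0 a1@(3,1):0 a2@(4,1):0 a3@(4,4):1 a4@(4,5):1 a5@(1,5):1 a6@(5,3):1 a7@(0,2):0 a8@(3,0):0 a9@(2,5):1 a10@(1,1):0 a11@(5,5):1 a12@(3,2):1 a13@(5,1):0 a14@(0,5):1 a15@(3,3):1
t=2: (unchanged — steady state)

..0..1
.0...1
.....1
0011..
.0..11
.001.1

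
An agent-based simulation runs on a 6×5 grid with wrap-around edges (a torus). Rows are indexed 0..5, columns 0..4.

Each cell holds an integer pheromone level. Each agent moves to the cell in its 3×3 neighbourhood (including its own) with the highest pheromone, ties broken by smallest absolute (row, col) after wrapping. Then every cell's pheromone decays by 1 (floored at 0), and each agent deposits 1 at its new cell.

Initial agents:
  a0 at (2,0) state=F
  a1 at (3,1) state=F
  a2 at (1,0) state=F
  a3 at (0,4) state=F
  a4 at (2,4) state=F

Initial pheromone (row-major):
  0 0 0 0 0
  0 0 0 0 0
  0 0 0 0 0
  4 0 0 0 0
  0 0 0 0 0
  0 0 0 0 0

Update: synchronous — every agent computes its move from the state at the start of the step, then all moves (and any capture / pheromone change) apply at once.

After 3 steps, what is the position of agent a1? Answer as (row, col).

(3, 0)

t=1: a0@(3,0) a1@(3,0) a2@(0,0) a3@(0,0) a4@(3,0) | pheromone: 2 0 0 0 0 / 0 0 0 0 0 / 0 0 0 0 0 / 6 0 0 0 0 / 0 0 0 0 0 / 0 0 0 0 0
t=2: a0@(3,0) a1@(3,0) a2@(0,0) a3@(0,0) a4@(3,0) | pheromone: 3 0 0 0 0 / 0 0 0 0 0 / 0 0 0 0 0 / 8 0 0 0 0 / 0 0 0 0 0 / 0 0 0 0 0
t=3: a0@(3,0) a1@(3,0) a2@(0,0) a3@(0,0) a4@(3,0) | pheromone: 4 0 0 0 0 / 0 0 0 0 0 / 0 0 0 0 0 / 10 0 0 0 0 / 0 0 0 0 0 / 0 0 0 0 0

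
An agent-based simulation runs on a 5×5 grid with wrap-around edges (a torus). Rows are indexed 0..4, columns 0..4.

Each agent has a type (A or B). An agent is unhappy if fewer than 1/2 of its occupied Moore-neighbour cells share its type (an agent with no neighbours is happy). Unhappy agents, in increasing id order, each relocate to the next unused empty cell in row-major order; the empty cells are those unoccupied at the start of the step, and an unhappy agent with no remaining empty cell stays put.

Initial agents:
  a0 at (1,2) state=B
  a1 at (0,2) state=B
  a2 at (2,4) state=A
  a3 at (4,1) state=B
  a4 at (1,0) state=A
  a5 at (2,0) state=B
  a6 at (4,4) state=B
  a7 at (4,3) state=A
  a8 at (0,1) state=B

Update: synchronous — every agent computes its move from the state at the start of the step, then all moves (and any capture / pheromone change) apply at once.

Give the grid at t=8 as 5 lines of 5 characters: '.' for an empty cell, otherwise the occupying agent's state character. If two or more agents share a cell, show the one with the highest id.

t=1: a0@(1,2):B a1@(0,2):B a2@(2,4):A a3@(4,1):B a4@(0,0):A a5@(0,3):B a6@(0,4):B a7@(1,1):A a8@(0,1):B
t=2: a0@(1,2):B a1@(0,2):B a2@(2,4):A a3@(4,1):B a4@(1,0):A a5@(0,3):B a6@(0,4):B a7@(1,3):A a8@(0,1):B
t=3: a0@(1,2):B a1@(0,2):B a2@(2,4):A a3@(4,1):B a4@(0,0):A a5@(0,3):B a6@(1,1):B a7@(1,4):A a8@(0,1):B
t=4: a0@(1,2):B a1@(0,2):B a2@(2,4):A a3@(4,1):B a4@(0,4):A a5@(0,3):B a6@(1,1):B a7@(1,4):A a8@(0,1):B
t=5: (unchanged — steady state)

.BBBA
.BB.A
....A
.....
.B...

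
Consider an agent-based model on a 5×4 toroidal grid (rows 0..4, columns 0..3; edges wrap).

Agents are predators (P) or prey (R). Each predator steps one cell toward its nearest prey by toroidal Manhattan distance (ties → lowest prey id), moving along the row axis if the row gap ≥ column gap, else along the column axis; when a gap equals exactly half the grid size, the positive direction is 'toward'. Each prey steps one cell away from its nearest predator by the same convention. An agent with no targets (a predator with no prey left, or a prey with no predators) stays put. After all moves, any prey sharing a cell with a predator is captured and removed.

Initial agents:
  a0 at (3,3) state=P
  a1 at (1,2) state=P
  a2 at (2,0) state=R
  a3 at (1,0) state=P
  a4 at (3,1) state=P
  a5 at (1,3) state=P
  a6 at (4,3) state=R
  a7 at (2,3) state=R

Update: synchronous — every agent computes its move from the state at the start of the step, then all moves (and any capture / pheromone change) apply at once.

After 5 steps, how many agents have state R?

1

t=1: a0@(4,3):P a1@(2,2):P a2@(3,0):R a3@(2,0):P a4@(2,1):P a5@(2,3):P a6@(0,3):R a7@(1,3):R
t=2: a0@(0,3):P a1@(1,2):P a2@(4,0):R a3@(3,0):P a4@(3,1):P a5@(1,3):P
t=3: a0@(4,3):P a1@(0,2):P a2@(0,0):R a3@(4,0):P a4@(4,1):P a5@(0,3):P
t=4: a0@(0,3):P a1@(0,3):P a2@(1,0):R a3@(0,0):P a4@(0,1):P a5@(0,0):P
t=5: a0@(1,3):P a1@(1,3):P a2@(2,0):R a3@(1,0):P a4@(1,1):P a5@(1,0):P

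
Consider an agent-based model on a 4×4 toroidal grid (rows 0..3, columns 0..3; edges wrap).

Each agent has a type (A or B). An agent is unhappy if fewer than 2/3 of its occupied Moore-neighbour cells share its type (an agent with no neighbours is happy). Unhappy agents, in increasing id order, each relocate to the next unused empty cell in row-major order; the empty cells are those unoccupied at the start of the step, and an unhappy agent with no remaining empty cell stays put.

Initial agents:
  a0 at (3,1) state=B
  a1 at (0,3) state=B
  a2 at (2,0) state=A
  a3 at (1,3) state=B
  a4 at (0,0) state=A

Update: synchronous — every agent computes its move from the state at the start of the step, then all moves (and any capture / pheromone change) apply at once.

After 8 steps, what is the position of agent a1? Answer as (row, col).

(0, 2)

t=1: a0@(0,1):B a1@(0,2):B a2@(1,0):A a3@(1,1):B a4@(1,2):A
t=2: a0@(0,0):B a1@(0,2):B a2@(0,3):A a3@(1,3):B a4@(2,0):A
t=3: a0@(0,1):B a1@(1,0):B a2@(1,1):A a3@(1,2):B a4@(2,1):A
t=4: a0@(0,1):B a1@(0,0):B a2@(0,2):A a3@(0,3):B a4@(1,3):A
t=5: a0@(1,0):B a1@(0,0):B a2@(1,1):A a3@(1,2):B a4@(2,0):A
t=6: a0@(0,1):B a1@(0,2):B a2@(0,3):A a3@(1,3):B a4@(2,1):A
t=7: a0@(0,1):B a1@(0,2):B a2@(0,0):A a3@(1,0):B a4@(2,1):A
t=8: a0@(0,1):B a1@(0,2):B a2@(0,3):A a3@(1,1):B a4@(1,2):A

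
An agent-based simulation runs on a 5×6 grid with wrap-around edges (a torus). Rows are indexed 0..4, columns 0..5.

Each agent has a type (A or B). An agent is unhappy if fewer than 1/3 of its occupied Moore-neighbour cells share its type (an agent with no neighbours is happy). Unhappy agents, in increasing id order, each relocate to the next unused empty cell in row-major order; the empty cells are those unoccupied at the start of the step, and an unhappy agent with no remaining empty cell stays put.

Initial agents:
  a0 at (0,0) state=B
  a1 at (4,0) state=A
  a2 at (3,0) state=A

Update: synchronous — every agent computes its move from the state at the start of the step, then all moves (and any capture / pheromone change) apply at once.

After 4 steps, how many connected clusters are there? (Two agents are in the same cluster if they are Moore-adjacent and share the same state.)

t=1: a0@(0,1):B a1@(4,0):A a2@(3,0):A
t=2: a0@(0,0):B a1@(4,0):A a2@(3,0):A
t=3: a0@(0,1):B a1@(4,0):A a2@(3,0):A
t=4: a0@(0,0):B a1@(4,0):A a2@(3,0):A

2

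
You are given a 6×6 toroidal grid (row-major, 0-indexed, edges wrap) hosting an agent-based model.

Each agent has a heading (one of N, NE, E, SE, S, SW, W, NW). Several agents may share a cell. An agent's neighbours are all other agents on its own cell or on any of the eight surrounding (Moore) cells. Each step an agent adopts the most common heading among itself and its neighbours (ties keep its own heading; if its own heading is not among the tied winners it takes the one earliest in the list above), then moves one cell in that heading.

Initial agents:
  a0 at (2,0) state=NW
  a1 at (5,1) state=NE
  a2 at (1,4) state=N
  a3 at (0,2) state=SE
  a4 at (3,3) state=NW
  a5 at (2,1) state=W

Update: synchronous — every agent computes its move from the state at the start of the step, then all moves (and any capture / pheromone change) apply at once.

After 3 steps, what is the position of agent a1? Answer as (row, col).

(2, 4)

t=1: a0@(1,5):NW a1@(4,2):NE a2@(0,4):N a3@(1,3):SE a4@(2,2):NW a5@(2,0):W
t=2: a0@(0,4):NW a1@(3,3):NE a2@(5,4):N a3@(2,4):SE a4@(1,1):NW a5@(2,5):W
t=3: a0@(5,3):NW a1@(2,4):NE a2@(4,4):N a3@(3,5):SE a4@(0,0):NW a5@(2,4):W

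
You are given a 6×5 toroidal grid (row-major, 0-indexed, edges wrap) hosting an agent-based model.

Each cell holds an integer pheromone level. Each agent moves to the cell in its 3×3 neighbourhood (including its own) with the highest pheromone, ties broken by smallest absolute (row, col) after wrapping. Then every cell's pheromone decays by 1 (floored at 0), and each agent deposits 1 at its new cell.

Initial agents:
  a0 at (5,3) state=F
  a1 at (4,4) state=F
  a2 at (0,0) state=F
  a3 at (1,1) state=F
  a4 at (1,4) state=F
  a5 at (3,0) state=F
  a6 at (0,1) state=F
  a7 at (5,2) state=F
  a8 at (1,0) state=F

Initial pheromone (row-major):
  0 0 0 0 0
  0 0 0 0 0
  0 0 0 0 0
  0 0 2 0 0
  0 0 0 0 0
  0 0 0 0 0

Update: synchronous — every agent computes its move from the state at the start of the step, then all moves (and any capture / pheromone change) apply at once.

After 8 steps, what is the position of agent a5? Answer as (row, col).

(2, 0)

t=1: a0@(0,2) a1@(3,0) a2@(0,0) a3@(0,0) a4@(0,0) a5@(2,0) a6@(0,0) a7@(0,1) a8@(0,0) | pheromone: 5 1 1 0 0 / 0 0 0 0 0 / 1 0 0 0 0 / 1 0 1 0 0 / 0 0 0 0 0 / 0 0 0 0 0
t=2: a0@(0,1) a1@(2,0) a2@(0,0) a3@(0,0) a4@(0,0) a5@(2,0) a6@(0,0) a7@(0,0) a8@(0,0) | pheromone: 10 1 0 0 0 / 0 0 0 0 0 / 2 0 0 0 0 / 0 0 0 0 0 / 0 0 0 0 0 / 0 0 0 0 0
t=3: a0@(0,0) a1@(2,0) a2@(0,0) a3@(0,0) a4@(0,0) a5@(2,0) a6@(0,0) a7@(0,0) a8@(0,0) | pheromone: 16 0 0 0 0 / 0 0 0 0 0 / 3 0 0 0 0 / 0 0 0 0 0 / 0 0 0 0 0 / 0 0 0 0 0
t=4: a0@(0,0) a1@(2,0) a2@(0,0) a3@(0,0) a4@(0,0) a5@(2,0) a6@(0,0) a7@(0,0) a8@(0,0) | pheromone: 22 0 0 0 0 / 0 0 0 0 0 / 4 0 0 0 0 / 0 0 0 0 0 / 0 0 0 0 0 / 0 0 0 0 0
t=5: a0@(0,0) a1@(2,0) a2@(0,0) a3@(0,0) a4@(0,0) a5@(2,0) a6@(0,0) a7@(0,0) a8@(0,0) | pheromone: 28 0 0 0 0 / 0 0 0 0 0 / 5 0 0 0 0 / 0 0 0 0 0 / 0 0 0 0 0 / 0 0 0 0 0
t=6: a0@(0,0) a1@(2,0) a2@(0,0) a3@(0,0) a4@(0,0) a5@(2,0) a6@(0,0) a7@(0,0) a8@(0,0) | pheromone: 34 0 0 0 0 / 0 0 0 0 0 / 6 0 0 0 0 / 0 0 0 0 0 / 0 0 0 0 0 / 0 0 0 0 0
t=7: a0@(0,0) a1@(2,0) a2@(0,0) a3@(0,0) a4@(0,0) a5@(2,0) a6@(0,0) a7@(0,0) a8@(0,0) | pheromone: 40 0 0 0 0 / 0 0 0 0 0 / 7 0 0 0 0 / 0 0 0 0 0 / 0 0 0 0 0 / 0 0 0 0 0
t=8: a0@(0,0) a1@(2,0) a2@(0,0) a3@(0,0) a4@(0,0) a5@(2,0) a6@(0,0) a7@(0,0) a8@(0,0) | pheromone: 46 0 0 0 0 / 0 0 0 0 0 / 8 0 0 0 0 / 0 0 0 0 0 / 0 0 0 0 0 / 0 0 0 0 0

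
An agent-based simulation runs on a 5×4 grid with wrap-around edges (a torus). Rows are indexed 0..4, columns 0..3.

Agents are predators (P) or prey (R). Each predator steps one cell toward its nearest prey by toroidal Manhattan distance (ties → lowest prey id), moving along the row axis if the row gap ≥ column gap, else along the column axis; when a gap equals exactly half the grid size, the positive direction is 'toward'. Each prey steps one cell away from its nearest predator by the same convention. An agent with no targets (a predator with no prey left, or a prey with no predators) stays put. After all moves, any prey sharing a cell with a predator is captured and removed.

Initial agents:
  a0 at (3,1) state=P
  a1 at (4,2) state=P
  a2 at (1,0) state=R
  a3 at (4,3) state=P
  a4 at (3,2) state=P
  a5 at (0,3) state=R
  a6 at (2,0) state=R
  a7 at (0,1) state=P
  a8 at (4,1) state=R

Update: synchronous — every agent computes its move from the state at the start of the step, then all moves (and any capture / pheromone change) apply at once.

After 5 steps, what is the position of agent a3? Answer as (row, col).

t=1: a0@(4,1):P a1@(4,1):P a2@(2,0):R a3@(0,3):P a4@(4,2):P a5@(1,3):R a6@(1,0):R a7@(4,1):P a8@(0,1):R
t=2: a0@(0,1):P a1@(0,1):P a2@(1,0):R a3@(1,3):P a4@(0,2):P a5@(2,3):R a6@(2,0):R a7@(0,1):P a8@(1,1):R
t=3: a0@(1,1):P a1@(1,1):P a3@(1,0):P a4@(1,2):P a5@(3,3):R a6@(3,0):R a7@(1,1):P a8@(2,1):R
t=4: a0@(2,1):P a1@(2,1):P a3@(2,0):P a4@(2,2):P a5@(4,3):R a6@(4,0):R a7@(2,1):P a8@(3,1):R
t=5: a0@(3,1):P a1@(3,1):P a3@(3,0):P a4@(3,2):P a5@(0,3):R a6@(0,0):R a7@(3,1):P a8@(4,1):R

(3, 0)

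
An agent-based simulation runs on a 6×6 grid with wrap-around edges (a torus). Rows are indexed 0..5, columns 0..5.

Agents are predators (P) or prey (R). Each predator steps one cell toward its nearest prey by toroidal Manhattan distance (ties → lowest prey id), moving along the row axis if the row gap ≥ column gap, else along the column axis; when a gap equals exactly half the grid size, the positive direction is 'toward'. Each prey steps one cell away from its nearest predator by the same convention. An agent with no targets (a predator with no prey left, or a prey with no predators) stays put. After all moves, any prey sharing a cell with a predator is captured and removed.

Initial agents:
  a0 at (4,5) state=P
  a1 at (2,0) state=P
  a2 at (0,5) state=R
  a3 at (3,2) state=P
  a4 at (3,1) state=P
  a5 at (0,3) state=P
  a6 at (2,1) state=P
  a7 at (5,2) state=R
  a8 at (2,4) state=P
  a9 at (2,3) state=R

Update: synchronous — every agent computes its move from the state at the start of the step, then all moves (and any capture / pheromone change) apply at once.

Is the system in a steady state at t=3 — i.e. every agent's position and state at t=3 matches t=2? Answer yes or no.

yes

t=1: a0@(5,5):P a1@(1,0):P a2@(1,5):R a3@(4,2):P a4@(4,1):P a5@(0,4):P a6@(2,2):P a7@(0,2):R a8@(2,3):P
t=2: a0@(0,5):P a1@(1,5):P a3@(5,2):P a4@(5,1):P a5@(1,4):P a6@(1,2):P a8@(2,4):P
t=3: (unchanged — steady state)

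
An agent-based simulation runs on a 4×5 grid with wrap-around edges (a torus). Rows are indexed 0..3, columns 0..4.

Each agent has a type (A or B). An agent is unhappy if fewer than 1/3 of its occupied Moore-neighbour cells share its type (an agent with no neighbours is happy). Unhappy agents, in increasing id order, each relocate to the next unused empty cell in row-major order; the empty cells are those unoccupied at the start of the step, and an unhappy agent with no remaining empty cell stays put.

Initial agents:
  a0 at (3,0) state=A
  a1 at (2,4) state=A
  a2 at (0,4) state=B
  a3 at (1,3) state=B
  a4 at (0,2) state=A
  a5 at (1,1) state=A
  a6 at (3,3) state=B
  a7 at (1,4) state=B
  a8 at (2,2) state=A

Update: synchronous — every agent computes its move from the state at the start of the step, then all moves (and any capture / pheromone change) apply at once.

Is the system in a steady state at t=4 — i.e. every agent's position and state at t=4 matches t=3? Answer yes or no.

yes

t=1: a0@(3,0):A a1@(0,0):A a2@(0,4):B a3@(1,3):B a4@(0,2):A a5@(1,1):A a6@(0,1):B a7@(1,4):B a8@(2,2):A
t=2: a0@(3,0):A a1@(0,0):A a2@(0,4):B a3@(1,3):B a4@(0,2):A a5@(1,1):A a6@(0,3):B a7@(1,4):B a8@(2,2):A
t=3: (unchanged — steady state)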